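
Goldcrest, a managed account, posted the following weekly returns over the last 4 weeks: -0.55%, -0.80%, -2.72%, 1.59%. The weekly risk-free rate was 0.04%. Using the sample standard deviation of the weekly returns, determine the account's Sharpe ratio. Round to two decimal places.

-0.37

Mean return r̄ = -2.480 / 4 = -0.6200%
Sample σ = √[Σ(r − r̄)² / 3] = √[9.3314 / 3] = √3.1105 = 1.7637%
Sharpe = (r̄ − rf) / σ = (-0.6200 − 0.04) / 1.7637 = -0.6600 / 1.7637 = -0.3742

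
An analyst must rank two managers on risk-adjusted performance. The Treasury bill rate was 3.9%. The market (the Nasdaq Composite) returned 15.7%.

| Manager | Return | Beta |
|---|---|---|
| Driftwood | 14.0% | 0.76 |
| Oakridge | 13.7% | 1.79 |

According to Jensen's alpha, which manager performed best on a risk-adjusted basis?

Driftwood

Driftwood: α = 14.0% − [3.9% + 0.76 × (15.7% − 3.9%)] = 1.132
Oakridge: α = 13.7% − [3.9% + 1.79 × (15.7% − 3.9%)] = -11.322
Highest: Driftwood (1.132).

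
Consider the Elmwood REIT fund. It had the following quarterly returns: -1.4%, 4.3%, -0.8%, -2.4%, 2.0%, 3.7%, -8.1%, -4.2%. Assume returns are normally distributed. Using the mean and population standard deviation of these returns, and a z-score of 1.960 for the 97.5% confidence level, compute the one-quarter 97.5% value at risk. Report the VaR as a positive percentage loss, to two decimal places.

Mean return r̄ = -6.90 / 8 = -0.8625%
Σ(r − r̄)² = 121.8388; population σ = √(121.8388/8) = 3.9025%
VaR = −(r̄ − z·σ) = −(-0.8625 − 1.960 × 3.9025) = −(-8.5114) = 8.5114%

8.51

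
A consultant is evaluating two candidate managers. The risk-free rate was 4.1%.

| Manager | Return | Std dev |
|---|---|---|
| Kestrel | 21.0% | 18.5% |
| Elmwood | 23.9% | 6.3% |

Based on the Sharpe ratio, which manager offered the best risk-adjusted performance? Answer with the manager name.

Elmwood

Kestrel: Sharpe ratio = (21.0% − 4.1%) / 18.5% = 0.914
Elmwood: Sharpe ratio = (23.9% − 4.1%) / 6.3% = 3.143
Highest: Elmwood (3.143).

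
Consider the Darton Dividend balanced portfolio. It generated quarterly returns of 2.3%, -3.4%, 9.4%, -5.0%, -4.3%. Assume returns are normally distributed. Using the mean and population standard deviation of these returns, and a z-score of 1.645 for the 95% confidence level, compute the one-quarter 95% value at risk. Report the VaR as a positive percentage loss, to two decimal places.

Mean return μ = -1.00 / 5 = -0.2000%
Σ(r − μ)² = (2.3 − (-0.2000))² + (-3.4 − (-0.2000))² + … = 148.5000
population σ = √(148.5000 / 5) = √29.7000 = 5.4498%
VaR = −(μ − z·σ) = −(-0.2000 − 1.645 × 5.4498) = −(-9.1649) = 9.1649%

9.16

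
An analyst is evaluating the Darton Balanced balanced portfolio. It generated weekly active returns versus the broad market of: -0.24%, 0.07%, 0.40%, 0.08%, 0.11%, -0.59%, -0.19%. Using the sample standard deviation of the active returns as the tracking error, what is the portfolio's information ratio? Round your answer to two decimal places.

μ = (-0.24 + 0.07 + 0.4 + 0.08 + 0.11 − 0.59 − 0.19) / 7 = -0.360 / 7 = -0.0514%
Sample σ = √[Σ(r − μ)² / 6] = √[0.6067 / 6] = √0.1011 = 0.3180%
IR = μ / tracking error = -0.0514 / 0.3180 = -0.1616

-0.16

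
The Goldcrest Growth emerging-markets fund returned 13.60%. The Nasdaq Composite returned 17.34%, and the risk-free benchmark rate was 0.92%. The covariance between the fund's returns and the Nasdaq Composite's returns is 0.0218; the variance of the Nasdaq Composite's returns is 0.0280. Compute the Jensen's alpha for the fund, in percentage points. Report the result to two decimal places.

β = Cov / Var = 0.0218 / 0.0280 = 0.7786
E[R] = Rf + β(Rm − Rf) = 0.92% + 0.7786 × (17.34% − 0.92%) = 13.7046%
α = Rp − E[R] = 13.60% − 13.7046% = -0.1046

-0.10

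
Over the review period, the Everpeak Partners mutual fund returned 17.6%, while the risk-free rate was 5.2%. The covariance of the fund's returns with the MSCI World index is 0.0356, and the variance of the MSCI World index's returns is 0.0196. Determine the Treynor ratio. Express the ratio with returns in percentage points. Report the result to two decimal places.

β = Cov / Var = 0.0356 / 0.0196 = 1.8163
Treynor = (Rp − Rf) / β = (17.6% − 5.2%) / 1.8163 = 12.40 / 1.8163 = 6.8271

6.83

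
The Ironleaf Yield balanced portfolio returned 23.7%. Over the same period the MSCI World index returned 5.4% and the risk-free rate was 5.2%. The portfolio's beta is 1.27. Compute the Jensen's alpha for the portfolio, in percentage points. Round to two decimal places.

CAPM expected return = Rf + β(Rm − Rf) = 5.2% + 1.27 × (5.4% − 5.2%) = 5.2 + 1.27 × 0.20 = 5.4540%
Jensen's α = Rp − E[R] = 23.7% − 5.4540% = 18.2460

18.25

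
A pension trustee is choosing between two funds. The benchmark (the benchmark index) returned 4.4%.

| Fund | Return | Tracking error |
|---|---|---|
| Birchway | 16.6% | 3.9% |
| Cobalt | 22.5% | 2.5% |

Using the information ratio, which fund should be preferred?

Birchway: IR = (16.6% − 4.4%) / 3.9% = 3.128
Cobalt: IR = (22.5% − 4.4%) / 2.5% = 7.240
Highest: Cobalt (7.240).

Cobalt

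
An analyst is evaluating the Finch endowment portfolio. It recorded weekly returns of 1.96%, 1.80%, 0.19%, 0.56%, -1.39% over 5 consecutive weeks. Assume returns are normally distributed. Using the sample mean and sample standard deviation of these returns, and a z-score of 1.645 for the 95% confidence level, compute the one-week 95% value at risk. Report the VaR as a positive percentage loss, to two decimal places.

1.62

Mean return μ = 3.120 / 5 = 0.6240%
Sample std dev = √[7.4165 / 4] = 1.3617%
VaR = −(μ − z·σ) = −(0.6240 − 1.645 × 1.3617) = −(-1.6160) = 1.6160%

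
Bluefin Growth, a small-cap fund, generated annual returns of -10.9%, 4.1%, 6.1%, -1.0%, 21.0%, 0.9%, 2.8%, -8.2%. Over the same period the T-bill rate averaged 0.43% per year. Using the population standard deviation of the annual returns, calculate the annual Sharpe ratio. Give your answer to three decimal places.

μ = (-10.9 + 4.1 + 6.1 − 1 + 21 + 0.9 + 2.8 − 8.2) / 8 = 1.8500%
Population std dev = √[663.3400 / 8] = 9.1059%
Sharpe = (μ − rf) / σ = (1.8500 − 0.43) / 9.1059 = 1.4200 / 9.1059 = 0.1559

0.156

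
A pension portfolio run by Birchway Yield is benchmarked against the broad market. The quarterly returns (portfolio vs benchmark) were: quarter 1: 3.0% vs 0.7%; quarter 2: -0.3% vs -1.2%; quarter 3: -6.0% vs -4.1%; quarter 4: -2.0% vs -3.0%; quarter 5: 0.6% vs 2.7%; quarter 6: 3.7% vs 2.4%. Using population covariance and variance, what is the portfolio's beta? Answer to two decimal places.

r̄p = -0.1667%,  r̄m = -0.4167%
Cov = Σ(rp − r̄p)(rm − r̄m) / 6 = 7.1906
Var(rm) = Σ(rm − r̄m)² / 6 = 6.6247
β = Cov / Var = 7.1906 / 6.6247 = 1.0854

1.09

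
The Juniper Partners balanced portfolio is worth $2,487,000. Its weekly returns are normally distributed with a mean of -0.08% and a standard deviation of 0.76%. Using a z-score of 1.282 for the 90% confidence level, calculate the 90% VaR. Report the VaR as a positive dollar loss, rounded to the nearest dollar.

Return at the 90% tail: μ − z·σ = -0.08% − 1.282 × 0.76% = -0.08 − 0.97432 = -1.05432%
VaR = −(-1.05432%) × $2,487,000 = 1.05432% × $2,487,000 = $26,221

$26,221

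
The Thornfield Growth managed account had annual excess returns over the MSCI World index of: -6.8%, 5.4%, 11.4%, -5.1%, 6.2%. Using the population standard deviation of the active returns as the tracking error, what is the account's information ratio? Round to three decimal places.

0.317

Mean return r̄ = 11.10 / 5 = 2.2200%
Population std dev = √[245.1680 / 5] = 7.0024%
IR = r̄ / tracking error = 2.2200 / 7.0024 = 0.3170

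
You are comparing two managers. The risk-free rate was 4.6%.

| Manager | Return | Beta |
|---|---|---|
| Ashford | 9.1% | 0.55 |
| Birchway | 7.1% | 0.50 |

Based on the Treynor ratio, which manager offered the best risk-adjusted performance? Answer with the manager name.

Ashford: Treynor = (9.1% − 4.6%) / 0.55 = 8.182
Birchway: Treynor = (7.1% − 4.6%) / 0.50 = 5.000
Highest: Ashford (8.182).

Ashford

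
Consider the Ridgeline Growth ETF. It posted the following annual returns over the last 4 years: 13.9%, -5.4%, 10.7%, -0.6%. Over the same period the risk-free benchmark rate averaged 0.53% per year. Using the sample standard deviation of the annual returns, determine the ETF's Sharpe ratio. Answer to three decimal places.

0.451

r̄ = (13.9 − 5.4 + 10.7 − 0.6) / 4 = 4.6500%
Σ(r − r̄)² = (13.9 − 4.6500)² + (-5.4 − 4.6500)² + … = 250.7300
sample σ = √(250.7300 / 3) = √83.5767 = 9.1420%
Sharpe = (r̄ − rf) / σ = (4.6500 − 0.53) / 9.1420 = 4.1200 / 9.1420 = 0.4507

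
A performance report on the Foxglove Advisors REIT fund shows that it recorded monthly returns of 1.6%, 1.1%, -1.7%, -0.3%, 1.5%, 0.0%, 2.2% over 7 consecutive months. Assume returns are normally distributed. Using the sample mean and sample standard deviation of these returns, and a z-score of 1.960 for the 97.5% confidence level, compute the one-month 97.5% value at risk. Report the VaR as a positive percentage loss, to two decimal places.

2.03

Mean return r̄ = 4.40 / 7 = 0.6286%
Σ(r − r̄)² = (1.6 − 0.6286)² + (1.1 − 0.6286)² + (-1.7 − 0.6286)² + … = 11.0743
σ = √[11.0743 / 6] = 1.3586%
VaR = −(r̄ − z·σ) = −(0.6286 − 1.960 × 1.3586) = −(-2.0343) = 2.0343%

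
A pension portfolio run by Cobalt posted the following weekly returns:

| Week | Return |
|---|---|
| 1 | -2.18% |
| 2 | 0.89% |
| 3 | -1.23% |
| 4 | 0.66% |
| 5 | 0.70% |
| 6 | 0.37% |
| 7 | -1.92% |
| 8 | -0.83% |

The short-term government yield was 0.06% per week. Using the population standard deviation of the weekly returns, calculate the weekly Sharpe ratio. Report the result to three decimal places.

-0.430

r̄ = (-2.18 + 0.89 − 1.23 + 0.66 + 0.7 + 0.37 − 1.92 − 0.83) / 8 = -0.4425%
Σ(r − r̄)² = 10.9288; population σ = √(10.9288/8) = 1.1688%
Sharpe = (r̄ − rf) / σ = (-0.4425 − 0.06) / 1.1688 = -0.5025 / 1.1688 = -0.4299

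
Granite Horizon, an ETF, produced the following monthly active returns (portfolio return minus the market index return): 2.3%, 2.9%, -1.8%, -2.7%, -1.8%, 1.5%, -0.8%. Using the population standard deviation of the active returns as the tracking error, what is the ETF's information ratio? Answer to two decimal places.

Mean return r̄ = -0.40 / 7 = -0.0571%
Σ(r − r̄)² = (2.3 − (-0.0571))² + (2.9 − (-0.0571))² + … = 30.3371
population σ = √(30.3371 / 7) = √4.3339 = 2.0818%
IR = r̄ / tracking error = -0.0571 / 2.0818 = -0.0274

-0.03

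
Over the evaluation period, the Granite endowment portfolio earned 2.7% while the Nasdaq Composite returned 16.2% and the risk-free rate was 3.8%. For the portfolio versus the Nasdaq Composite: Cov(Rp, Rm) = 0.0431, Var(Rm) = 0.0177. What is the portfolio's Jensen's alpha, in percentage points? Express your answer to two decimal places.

-31.29

β = Cov / Var = 0.0431 / 0.0177 = 2.4350
E[R] = Rf + β(Rm − Rf) = 3.8% + 2.4350 × (16.2% − 3.8%) = 33.9940%
α = Rp − E[R] = 2.7% − 33.9940% = -31.2940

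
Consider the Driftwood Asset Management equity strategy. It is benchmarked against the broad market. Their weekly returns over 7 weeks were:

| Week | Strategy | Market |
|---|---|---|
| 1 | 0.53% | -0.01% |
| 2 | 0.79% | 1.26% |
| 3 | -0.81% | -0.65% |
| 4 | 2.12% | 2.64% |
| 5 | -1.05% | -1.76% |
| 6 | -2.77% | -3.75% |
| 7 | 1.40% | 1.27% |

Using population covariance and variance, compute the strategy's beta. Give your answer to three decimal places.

0.766

r̄p = 0.0300%,  r̄m = -0.1429%
Cov = Σ(rp − r̄p)(rm − r̄m) / 7 = 3.0224
Var(rm) = Σ(rm − r̄m)² / 7 = 3.9443
β = Cov / Var = 3.0224 / 3.9443 = 0.7663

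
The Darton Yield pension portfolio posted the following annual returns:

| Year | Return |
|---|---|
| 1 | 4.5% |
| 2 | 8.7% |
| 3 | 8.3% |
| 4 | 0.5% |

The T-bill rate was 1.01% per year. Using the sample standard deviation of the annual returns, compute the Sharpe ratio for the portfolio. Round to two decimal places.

1.17

r̄ = (4.5 + 8.7 + 8.3 + 0.5) / 4 = 22.00 / 4 = 5.5000%
Σ(r − r̄)² = (4.5 − 5.5000)² + (8.7 − 5.5000)² + … = 44.0800
sample σ = √(44.0800 / 3) = √14.6933 = 3.8332%
Sharpe = (r̄ − rf) / σ = (5.5000 − 1.01) / 3.8332 = 4.4900 / 3.8332 = 1.1713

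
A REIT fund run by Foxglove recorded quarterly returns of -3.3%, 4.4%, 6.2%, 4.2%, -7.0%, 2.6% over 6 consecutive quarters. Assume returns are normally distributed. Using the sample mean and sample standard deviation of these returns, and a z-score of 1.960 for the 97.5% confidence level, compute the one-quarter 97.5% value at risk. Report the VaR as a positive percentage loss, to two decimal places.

μ = (-3.3 + 4.4 + 6.2 + 4.2 − 7 + 2.6) / 6 = 1.1833%
Σ(r − μ)² = 133.6883; sample σ = √(133.6883/5) = 5.1708%
VaR = −(μ − z·σ) = −(1.1833 − 1.960 × 5.1708) = −(-8.9515) = 8.9515%

8.95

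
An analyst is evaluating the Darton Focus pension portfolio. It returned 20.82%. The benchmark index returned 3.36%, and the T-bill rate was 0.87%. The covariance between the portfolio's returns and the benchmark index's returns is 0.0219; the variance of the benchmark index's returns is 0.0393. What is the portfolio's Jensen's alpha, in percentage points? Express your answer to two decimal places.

18.56

β = Cov / Var = 0.0219 / 0.0393 = 0.5573
E[R] = Rf + β(Rm − Rf) = 0.87% + 0.5573 × (3.36% − 0.87%) = 2.2577%
α = Rp − E[R] = 20.82% − 2.2577% = 18.5623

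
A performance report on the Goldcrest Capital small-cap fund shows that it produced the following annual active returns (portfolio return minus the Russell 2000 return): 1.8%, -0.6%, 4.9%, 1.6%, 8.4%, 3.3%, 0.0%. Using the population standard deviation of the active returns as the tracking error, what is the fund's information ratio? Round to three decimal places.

μ = (1.8 − 0.6 + 4.9 + 1.6 + 8.4 + 3.3 + 0) / 7 = 2.7714%
Population std dev = √[57.8543 / 7] = 2.8749%
IR = μ / tracking error = 2.7714 / 2.8749 = 0.9640

0.964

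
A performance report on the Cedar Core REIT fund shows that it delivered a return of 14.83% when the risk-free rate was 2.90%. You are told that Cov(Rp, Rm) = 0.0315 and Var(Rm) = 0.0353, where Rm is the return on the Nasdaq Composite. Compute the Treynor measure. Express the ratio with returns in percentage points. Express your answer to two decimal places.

13.37

β = Cov / Var = 0.0315 / 0.0353 = 0.8924
Treynor = (Rp − Rf) / β = (14.83% − 2.90%) / 0.8924 = 11.93 / 0.8924 = 13.3684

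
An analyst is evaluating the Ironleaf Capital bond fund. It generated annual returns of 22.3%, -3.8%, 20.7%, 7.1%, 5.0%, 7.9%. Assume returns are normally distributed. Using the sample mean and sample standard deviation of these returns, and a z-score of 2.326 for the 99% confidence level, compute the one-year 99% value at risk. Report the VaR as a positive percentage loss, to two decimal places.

13.25

μ = (22.3 − 3.8 + 20.7 + 7.1 + 5 + 7.9) / 6 = 59.20 / 6 = 9.8667%
Σ(r − μ)² = (22.3 − 9.8667)² + (-3.8 − 9.8667)² + (20.7 − 9.8667)² + … = 493.9333
sample σ = √(493.9333 / 5) = √98.7867 = 9.9391%
VaR = −(μ − z·σ) = −(9.8667 − 2.326 × 9.9391) = −(-13.2516) = 13.2516%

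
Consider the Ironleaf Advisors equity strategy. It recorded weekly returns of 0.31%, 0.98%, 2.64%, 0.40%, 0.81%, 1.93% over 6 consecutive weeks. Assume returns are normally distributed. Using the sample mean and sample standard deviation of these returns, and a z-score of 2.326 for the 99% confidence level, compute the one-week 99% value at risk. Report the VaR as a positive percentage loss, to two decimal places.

0.96

μ = (0.31 + 0.98 + 2.64 + 0.4 + 0.81 + 1.93) / 6 = 1.1783%
Σ(r − μ)² = (0.31 − 1.1783)² + (0.98 − 1.1783)² + (2.64 − 1.1783)² + … = 4.2363
sample σ = √(4.2363 / 5) = √0.8473 = 0.9205%
VaR = −(μ − z·σ) = −(1.1783 − 2.326 × 0.9205) = −(-0.9628) = 0.9628%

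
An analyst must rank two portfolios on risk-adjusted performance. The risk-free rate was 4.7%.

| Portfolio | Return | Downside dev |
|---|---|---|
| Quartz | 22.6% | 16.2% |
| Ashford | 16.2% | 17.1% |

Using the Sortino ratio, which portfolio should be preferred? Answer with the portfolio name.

Quartz

Quartz: Sortino ratio = (22.6% − 4.7%) / 16.2% = 1.105
Ashford: Sortino ratio = (16.2% − 4.7%) / 17.1% = 0.673
Highest: Quartz (1.105).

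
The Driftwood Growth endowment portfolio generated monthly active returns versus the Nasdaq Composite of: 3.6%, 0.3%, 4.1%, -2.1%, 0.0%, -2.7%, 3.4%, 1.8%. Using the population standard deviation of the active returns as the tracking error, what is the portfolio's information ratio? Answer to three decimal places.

Mean return r̄ = 8.40 / 8 = 1.0500%
Σ(r − r̄)² = (3.6 − 1.0500)² + (0.3 − 1.0500)² + (4.1 − 1.0500)² + … = 47.5400
σ = √[47.5400 / 8] = 2.4377%
IR = r̄ / tracking error = 1.0500 / 2.4377 = 0.4307

0.431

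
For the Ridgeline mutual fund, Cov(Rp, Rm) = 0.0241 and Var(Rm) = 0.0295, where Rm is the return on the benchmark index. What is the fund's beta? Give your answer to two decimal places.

β = Cov(Rp, Rm) / Var(Rm) = 0.0241 / 0.0295 = 0.8169

0.82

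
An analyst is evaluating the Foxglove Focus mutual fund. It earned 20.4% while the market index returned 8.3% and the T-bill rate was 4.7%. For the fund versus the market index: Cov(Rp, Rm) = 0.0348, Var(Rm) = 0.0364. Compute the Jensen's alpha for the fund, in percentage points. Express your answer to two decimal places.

12.26

β = Cov / Var = 0.0348 / 0.0364 = 0.9560
E[R] = Rf + β(Rm − Rf) = 4.7% + 0.9560 × (8.3% − 4.7%) = 8.1416%
α = Rp − E[R] = 20.4% − 8.1416% = 12.2584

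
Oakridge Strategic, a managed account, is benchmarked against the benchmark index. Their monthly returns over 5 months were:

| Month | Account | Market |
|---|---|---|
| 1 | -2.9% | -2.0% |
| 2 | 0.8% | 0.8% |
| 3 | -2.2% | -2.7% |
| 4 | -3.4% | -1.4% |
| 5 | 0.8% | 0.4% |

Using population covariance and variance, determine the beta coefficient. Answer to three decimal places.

1.157

r̄p = -1.3800%,  r̄m = -0.9800%
Cov = Σ(rp − r̄p)(rm − r̄m) / 5 = 2.1396
Var(rm) = Σ(rm − r̄m)² / 5 = 1.8496
β = Cov / Var = 2.1396 / 1.8496 = 1.1568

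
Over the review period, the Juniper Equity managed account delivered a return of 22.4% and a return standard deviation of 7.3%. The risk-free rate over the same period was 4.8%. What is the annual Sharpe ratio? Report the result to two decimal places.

Sharpe = (Rp − Rf) / σp = (22.4% − 4.8%) / 7.3% = 17.60% / 7.3% = 2.4110

2.41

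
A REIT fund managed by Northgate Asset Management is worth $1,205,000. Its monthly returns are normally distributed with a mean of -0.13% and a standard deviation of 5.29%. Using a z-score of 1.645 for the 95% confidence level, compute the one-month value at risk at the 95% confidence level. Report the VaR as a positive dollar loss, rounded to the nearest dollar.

$106,426

Return at the 95% tail: μ − z·σ = -0.13% − 1.645 × 5.29% = -0.13 − 8.70205 = -8.83205%
VaR = −(-8.83205%) × $1,205,000 = 8.83205% × $1,205,000 = $106,426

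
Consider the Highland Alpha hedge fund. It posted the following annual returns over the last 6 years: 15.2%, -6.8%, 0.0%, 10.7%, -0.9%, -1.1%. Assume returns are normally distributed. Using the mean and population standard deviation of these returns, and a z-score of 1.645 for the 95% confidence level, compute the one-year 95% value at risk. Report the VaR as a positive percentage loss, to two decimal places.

μ = (15.2 − 6.8 + 0 + 10.7 − 0.9 − 1.1) / 6 = 2.8500%
Σ(r − μ)² = 345.0550; population σ = √(345.0550/6) = 7.5835%
VaR = −(μ − z·σ) = −(2.8500 − 1.645 × 7.5835) = −(-9.6249) = 9.6249%

9.62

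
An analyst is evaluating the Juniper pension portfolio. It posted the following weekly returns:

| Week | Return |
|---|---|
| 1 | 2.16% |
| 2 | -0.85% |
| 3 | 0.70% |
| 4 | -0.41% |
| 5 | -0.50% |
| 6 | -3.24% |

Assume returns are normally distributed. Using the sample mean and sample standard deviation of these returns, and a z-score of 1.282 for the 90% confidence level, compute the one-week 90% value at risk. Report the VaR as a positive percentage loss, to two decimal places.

r̄ = (2.16 − 0.85 + 0.7 − 0.41 − 0.5 − 3.24) / 6 = -2.140 / 6 = -0.3567%
Σ(r − r̄)² = (2.16 − (-0.3567))² + (-0.85 − (-0.3567))² + … = 16.0305
sample σ = √(16.0305 / 5) = √3.2061 = 1.7906%
VaR = −(r̄ − z·σ) = −(-0.3567 − 1.282 × 1.7906) = −(-2.6522) = 2.6522%

2.65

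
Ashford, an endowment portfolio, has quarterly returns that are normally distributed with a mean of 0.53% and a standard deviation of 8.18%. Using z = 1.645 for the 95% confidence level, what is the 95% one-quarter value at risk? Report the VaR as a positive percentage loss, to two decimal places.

12.93

VaR (as % loss) = −(μ − z·σ) = −(0.53% − 1.645 × 8.18%) = −(-12.9261%) = 12.9261%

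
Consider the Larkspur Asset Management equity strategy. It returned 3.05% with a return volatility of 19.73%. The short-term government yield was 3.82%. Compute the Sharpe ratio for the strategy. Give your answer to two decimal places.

-0.04

Sharpe = (Rp − Rf) / σp = (3.05% − 3.82%) / 19.73% = -0.77% / 19.73% = -0.0390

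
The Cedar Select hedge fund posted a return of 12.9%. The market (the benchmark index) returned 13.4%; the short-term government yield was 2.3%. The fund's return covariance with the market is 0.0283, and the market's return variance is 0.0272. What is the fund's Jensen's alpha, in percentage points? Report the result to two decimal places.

-0.95

β = Cov / Var = 0.0283 / 0.0272 = 1.0404
E[R] = Rf + β(Rm − Rf) = 2.3% + 1.0404 × (13.4% − 2.3%) = 13.8484%
α = Rp − E[R] = 12.9% − 13.8484% = -0.9484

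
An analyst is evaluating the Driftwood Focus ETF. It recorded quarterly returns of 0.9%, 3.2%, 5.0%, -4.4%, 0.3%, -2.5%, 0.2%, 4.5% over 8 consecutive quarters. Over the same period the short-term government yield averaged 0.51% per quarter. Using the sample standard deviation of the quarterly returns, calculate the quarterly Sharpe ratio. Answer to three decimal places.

Mean return μ = 7.20 / 8 = 0.9000%
Σ(r − μ)² = 75.5600; sample σ = √(75.5600/7) = 3.2855%
Sharpe = (μ − rf) / σ = (0.9000 − 0.51) / 3.2855 = 0.3900 / 3.2855 = 0.1187

0.119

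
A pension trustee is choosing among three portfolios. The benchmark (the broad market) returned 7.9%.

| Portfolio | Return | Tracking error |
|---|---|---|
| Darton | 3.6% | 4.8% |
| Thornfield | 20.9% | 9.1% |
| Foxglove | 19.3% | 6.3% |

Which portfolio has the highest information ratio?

Foxglove

Darton: IR = (3.6% − 7.9%) / 4.8% = -0.896
Thornfield: IR = (20.9% − 7.9%) / 9.1% = 1.429
Foxglove: IR = (19.3% − 7.9%) / 6.3% = 1.810
Highest: Foxglove (1.810).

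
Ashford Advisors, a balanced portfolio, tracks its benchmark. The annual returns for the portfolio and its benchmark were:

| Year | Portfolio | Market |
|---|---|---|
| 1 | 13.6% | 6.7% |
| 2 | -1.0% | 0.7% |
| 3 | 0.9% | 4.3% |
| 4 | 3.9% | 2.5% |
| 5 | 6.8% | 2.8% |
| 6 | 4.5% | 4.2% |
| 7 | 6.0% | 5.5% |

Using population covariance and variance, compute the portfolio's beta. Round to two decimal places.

1.78

r̄p = 4.9571%,  r̄m = 3.8143%
Cov = Σ(rp − r̄p)(rm − r̄m) / 7 = 6.0892
Var(rm) = Σ(rm − r̄m)² / 7 = 3.4298
β = Cov / Var = 6.0892 / 3.4298 = 1.7754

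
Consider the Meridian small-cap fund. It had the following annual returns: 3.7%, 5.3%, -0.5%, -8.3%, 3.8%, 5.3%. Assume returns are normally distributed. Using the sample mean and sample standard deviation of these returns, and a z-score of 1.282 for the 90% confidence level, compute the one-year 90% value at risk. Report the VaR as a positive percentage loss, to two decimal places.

5.21

r̄ = (3.7 + 5.3 − 0.5 − 8.3 + 3.8 + 5.3) / 6 = 9.30 / 6 = 1.5500%
Sample std dev = √[139.0350 / 5] = 5.2732%
VaR = −(r̄ − z·σ) = −(1.5500 − 1.282 × 5.2732) = −(-5.2102) = 5.2102%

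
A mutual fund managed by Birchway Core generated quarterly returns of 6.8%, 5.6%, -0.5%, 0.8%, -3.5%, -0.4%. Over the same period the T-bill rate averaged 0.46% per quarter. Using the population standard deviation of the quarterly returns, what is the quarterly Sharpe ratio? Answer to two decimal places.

r̄ = (6.8 + 5.6 − 0.5 + 0.8 − 3.5 − 0.4) / 6 = 1.4667%
Population σ = √[Σ(r − r̄)² / 6] = √[77.9933 / 6] = √12.9989 = 3.6054%
Sharpe = (r̄ − rf) / σ = (1.4667 − 0.46) / 3.6054 = 1.0067 / 3.6054 = 0.2792

0.28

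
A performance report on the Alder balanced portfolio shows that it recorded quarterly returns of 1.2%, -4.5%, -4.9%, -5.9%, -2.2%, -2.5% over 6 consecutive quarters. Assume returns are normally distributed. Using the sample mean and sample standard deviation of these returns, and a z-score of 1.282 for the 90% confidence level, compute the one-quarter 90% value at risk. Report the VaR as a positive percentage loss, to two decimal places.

6.41

μ = (1.2 − 4.5 − 4.9 − 5.9 − 2.2 − 2.5) / 6 = -3.1333%
Σ(r − μ)² = 32.6933; sample σ = √(32.6933/5) = 2.5571%
VaR = −(μ − z·σ) = −(-3.1333 − 1.282 × 2.5571) = −(-6.4115) = 6.4115%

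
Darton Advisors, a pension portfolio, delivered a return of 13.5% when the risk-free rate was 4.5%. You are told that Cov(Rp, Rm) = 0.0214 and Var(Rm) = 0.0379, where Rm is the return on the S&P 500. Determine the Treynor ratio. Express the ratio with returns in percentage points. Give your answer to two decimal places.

15.94

β = Cov / Var = 0.0214 / 0.0379 = 0.5646
Treynor = (Rp − Rf) / β = (13.5% − 4.5%) / 0.5646 = 9.00 / 0.5646 = 15.9405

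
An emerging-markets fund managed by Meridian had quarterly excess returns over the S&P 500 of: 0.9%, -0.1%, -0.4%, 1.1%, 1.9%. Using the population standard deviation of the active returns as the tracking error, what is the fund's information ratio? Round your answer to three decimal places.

0.814

μ = (0.9 − 0.1 − 0.4 + 1.1 + 1.9) / 5 = 3.40 / 5 = 0.6800%
Population σ = √[Σ(r − μ)² / 5] = √[3.4880 / 5] = √0.6976 = 0.8352%
IR = μ / tracking error = 0.6800 / 0.8352 = 0.8142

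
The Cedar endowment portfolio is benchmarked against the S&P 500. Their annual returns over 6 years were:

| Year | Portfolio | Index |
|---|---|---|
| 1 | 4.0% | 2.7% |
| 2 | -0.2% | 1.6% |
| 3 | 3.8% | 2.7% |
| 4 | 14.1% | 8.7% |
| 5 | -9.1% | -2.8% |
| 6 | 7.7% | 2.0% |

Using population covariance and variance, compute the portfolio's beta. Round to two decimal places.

1.98

r̄p = 3.3833%,  r̄m = 2.4833%
Cov = Σ(rp − r̄p)(rm − r̄m) / 6 = 22.3131
Var(rm) = Σ(rm − r̄m)² / 6 = 11.2781
β = Cov / Var = 22.3131 / 11.2781 = 1.9784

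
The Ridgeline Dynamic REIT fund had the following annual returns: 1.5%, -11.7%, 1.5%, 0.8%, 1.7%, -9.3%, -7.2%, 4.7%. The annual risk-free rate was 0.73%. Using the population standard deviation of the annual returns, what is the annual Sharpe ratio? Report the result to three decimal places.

-0.518

r̄ = (1.5 − 11.7 + 1.5 + 0.8 + 1.7 − 9.3 − 7.2 + 4.7) / 8 = -18.00 / 8 = -2.2500%
Σ(r − r̄)² = 264.8400; population σ = √(264.8400/8) = 5.7537%
Sharpe = (r̄ − rf) / σ = (-2.2500 − 0.73) / 5.7537 = -2.9800 / 5.7537 = -0.5179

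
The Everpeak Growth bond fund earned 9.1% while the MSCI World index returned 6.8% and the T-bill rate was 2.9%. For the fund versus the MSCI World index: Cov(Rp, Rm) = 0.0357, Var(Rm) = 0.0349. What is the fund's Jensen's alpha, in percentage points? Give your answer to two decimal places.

β = Cov / Var = 0.0357 / 0.0349 = 1.0229
E[R] = Rf + β(Rm − Rf) = 2.9% + 1.0229 × (6.8% − 2.9%) = 6.8893%
α = Rp − E[R] = 9.1% − 6.8893% = 2.2107

2.21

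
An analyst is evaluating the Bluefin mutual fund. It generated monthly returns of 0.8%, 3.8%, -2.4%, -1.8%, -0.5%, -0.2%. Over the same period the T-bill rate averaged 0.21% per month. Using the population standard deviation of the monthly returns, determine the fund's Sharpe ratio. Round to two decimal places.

-0.13

Mean return r̄ = -0.30 / 6 = -0.0500%
Population σ = √[Σ(r − r̄)² / 6] = √[24.3550 / 6] = √4.0592 = 2.0147%
Sharpe = (r̄ − rf) / σ = (-0.0500 − 0.21) / 2.0147 = -0.2600 / 2.0147 = -0.1291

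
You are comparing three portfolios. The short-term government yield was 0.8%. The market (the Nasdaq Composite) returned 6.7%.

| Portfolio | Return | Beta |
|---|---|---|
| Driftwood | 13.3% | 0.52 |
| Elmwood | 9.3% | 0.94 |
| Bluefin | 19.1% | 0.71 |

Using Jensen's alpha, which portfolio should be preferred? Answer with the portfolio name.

Driftwood: α = 13.3% − [0.8% + 0.52 × (6.7% − 0.8%)] = 9.432
Elmwood: α = 9.3% − [0.8% + 0.94 × (6.7% − 0.8%)] = 2.954
Bluefin: α = 19.1% − [0.8% + 0.71 × (6.7% − 0.8%)] = 14.111
Highest: Bluefin (14.111).

Bluefin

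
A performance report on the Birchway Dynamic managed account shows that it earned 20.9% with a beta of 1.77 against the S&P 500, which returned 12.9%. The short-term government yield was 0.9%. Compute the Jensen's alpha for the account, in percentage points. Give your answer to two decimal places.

CAPM expected return = Rf + β(Rm − Rf) = 0.9% + 1.77 × (12.9% − 0.9%) = 0.9 + 1.77 × 12.00 = 22.1400%
Jensen's α = Rp − E[R] = 20.9% − 22.1400% = -1.2400

-1.24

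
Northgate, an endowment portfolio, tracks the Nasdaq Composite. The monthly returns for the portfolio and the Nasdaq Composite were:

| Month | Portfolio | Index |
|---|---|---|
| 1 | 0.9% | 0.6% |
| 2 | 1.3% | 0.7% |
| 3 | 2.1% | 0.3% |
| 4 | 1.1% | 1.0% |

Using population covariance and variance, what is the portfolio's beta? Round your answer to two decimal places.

-1.32

r̄p = 1.3500%,  r̄m = 0.6500%
Cov = Σ(rp − r̄p)(rm − r̄m) / 4 = -0.0825
Var(rm) = Σ(rm − r̄m)² / 4 = 0.0625
β = Cov / Var = -0.0825 / 0.0625 = -1.3200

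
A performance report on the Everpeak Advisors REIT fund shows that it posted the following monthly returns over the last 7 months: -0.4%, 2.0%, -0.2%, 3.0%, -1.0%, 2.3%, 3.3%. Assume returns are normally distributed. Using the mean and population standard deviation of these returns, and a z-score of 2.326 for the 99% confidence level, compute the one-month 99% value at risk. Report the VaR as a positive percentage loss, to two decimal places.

2.53

r̄ = (-0.4 + 2 − 0.2 + 3 − 1 + 2.3 + 3.3) / 7 = 1.2857%
Population σ = √[Σ(r − r̄)² / 7] = √[18.8086 / 7] = √2.6869 = 1.6392%
VaR = −(r̄ − z·σ) = −(1.2857 − 2.326 × 1.6392) = −(-2.5271) = 2.5271%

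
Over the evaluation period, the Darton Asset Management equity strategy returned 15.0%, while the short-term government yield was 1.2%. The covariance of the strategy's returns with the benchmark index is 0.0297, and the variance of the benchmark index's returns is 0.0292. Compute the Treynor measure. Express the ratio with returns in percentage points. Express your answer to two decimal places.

β = Cov / Var = 0.0297 / 0.0292 = 1.0171
Treynor = (Rp − Rf) / β = (15.0% − 1.2%) / 1.0171 = 13.80 / 1.0171 = 13.5680

13.57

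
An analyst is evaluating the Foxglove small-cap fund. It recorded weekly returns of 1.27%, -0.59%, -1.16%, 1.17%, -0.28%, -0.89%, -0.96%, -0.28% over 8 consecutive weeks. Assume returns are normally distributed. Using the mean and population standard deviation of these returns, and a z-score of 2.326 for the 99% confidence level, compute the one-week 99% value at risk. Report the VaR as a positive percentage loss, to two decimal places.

μ = (1.27 − 0.59 − 1.16 + 1.17 − 0.28 − 0.89 − 0.96 − 0.28) / 8 = -0.2150%
Population σ = √[Σ(r − μ)² / 8] = √[6.1762 / 8] = √0.7720 = 0.8786%
VaR = −(μ − z·σ) = −(-0.2150 − 2.326 × 0.8786) = −(-2.2586) = 2.2586%

2.26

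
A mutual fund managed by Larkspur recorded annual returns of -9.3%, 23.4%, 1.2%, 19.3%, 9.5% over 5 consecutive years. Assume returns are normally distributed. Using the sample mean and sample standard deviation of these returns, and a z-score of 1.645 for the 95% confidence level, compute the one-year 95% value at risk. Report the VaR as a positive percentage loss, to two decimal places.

r̄ = (-9.3 + 23.4 + 1.2 + 19.3 + 9.5) / 5 = 44.10 / 5 = 8.8200%
Sample std dev = √[709.2680 / 4] = 13.3160%
VaR = −(r̄ − z·σ) = −(8.8200 − 1.645 × 13.3160) = −(-13.0848) = 13.0848%

13.08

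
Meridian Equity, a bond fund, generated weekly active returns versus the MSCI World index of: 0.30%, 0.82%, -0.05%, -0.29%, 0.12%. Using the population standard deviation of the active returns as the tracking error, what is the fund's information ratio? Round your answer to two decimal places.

0.48

Mean return r̄ = 0.900 / 5 = 0.1800%
Σ(r − r̄)² = 0.7014; population σ = √(0.7014/5) = 0.3745%
IR = r̄ / tracking error = 0.1800 / 0.3745 = 0.4806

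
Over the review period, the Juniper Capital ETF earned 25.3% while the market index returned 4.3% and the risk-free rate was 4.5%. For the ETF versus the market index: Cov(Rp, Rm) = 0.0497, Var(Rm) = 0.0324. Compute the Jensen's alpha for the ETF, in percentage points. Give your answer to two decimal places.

β = Cov / Var = 0.0497 / 0.0324 = 1.5340
E[R] = Rf + β(Rm − Rf) = 4.5% + 1.5340 × (4.3% − 4.5%) = 4.1932%
α = Rp − E[R] = 25.3% − 4.1932% = 21.1068

21.11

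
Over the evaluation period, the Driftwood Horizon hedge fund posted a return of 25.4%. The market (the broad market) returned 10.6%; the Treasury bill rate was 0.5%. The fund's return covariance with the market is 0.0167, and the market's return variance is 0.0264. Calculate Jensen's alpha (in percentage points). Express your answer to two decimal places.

β = Cov / Var = 0.0167 / 0.0264 = 0.6326
E[R] = Rf + β(Rm − Rf) = 0.5% + 0.6326 × (10.6% − 0.5%) = 6.8893%
α = Rp − E[R] = 25.4% − 6.8893% = 18.5107

18.51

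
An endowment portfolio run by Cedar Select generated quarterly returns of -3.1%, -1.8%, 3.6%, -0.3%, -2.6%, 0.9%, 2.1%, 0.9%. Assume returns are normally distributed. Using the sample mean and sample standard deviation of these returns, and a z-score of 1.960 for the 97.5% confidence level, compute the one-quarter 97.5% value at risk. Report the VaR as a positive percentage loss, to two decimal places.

r̄ = (-3.1 − 1.8 + 3.6 − 0.3 − 2.6 + 0.9 + 2.1 + 0.9) / 8 = -0.30 / 8 = -0.0375%
Sample σ = √[Σ(r − r̄)² / 7] = √[38.6788 / 7] = √5.5255 = 2.3506%
VaR = −(r̄ − z·σ) = −(-0.0375 − 1.960 × 2.3506) = −(-4.6447) = 4.6447%

4.64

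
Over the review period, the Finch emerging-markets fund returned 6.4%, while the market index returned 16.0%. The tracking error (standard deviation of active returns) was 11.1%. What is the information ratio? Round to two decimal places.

-0.86

IR = (Rp − Rb) / TE = (6.4% − 16.0%) / 11.1% = -9.60% / 11.1% = -0.8649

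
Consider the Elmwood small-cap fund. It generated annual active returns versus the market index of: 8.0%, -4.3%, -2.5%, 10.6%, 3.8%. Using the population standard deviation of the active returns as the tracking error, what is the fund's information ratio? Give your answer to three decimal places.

Mean return r̄ = 15.60 / 5 = 3.1200%
Σ(r − r̄)² = 166.8680; population σ = √(166.8680/5) = 5.7770%
IR = r̄ / tracking error = 3.1200 / 5.7770 = 0.5401

0.540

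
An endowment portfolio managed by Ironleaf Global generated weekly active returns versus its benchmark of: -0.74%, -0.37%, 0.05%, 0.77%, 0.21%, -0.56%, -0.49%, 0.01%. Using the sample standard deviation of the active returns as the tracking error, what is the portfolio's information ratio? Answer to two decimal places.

-0.28

r̄ = (-0.74 − 0.37 + 0.05 + 0.77 + 0.21 − 0.56 − 0.49 + 0.01) / 8 = -0.1400%
Σ(r − r̄)² = 1.7210; sample σ = √(1.7210/7) = 0.4958%
IR = r̄ / tracking error = -0.1400 / 0.4958 = -0.2824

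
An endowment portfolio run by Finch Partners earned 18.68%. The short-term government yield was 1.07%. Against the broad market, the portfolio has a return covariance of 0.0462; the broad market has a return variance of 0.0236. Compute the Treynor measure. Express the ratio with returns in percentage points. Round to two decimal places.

β = Cov / Var = 0.0462 / 0.0236 = 1.9576
Treynor = (Rp − Rf) / β = (18.68% − 1.07%) / 1.9576 = 17.61 / 1.9576 = 8.9957

9.00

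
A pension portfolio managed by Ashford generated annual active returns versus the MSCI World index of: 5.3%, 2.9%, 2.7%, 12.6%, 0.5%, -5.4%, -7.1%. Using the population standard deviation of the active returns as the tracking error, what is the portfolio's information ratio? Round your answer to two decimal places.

r̄ = (5.3 + 2.9 + 2.7 + 12.6 + 0.5 − 5.4 − 7.1) / 7 = 1.6429%
Population std dev = √[263.4771 / 7] = 6.1351%
IR = r̄ / tracking error = 1.6429 / 6.1351 = 0.2678

0.27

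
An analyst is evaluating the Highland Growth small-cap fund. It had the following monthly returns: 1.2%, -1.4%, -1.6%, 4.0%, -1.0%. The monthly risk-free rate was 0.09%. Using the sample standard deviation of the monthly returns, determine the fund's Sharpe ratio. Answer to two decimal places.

Mean return r̄ = 1.20 / 5 = 0.2400%
Σ(r − r̄)² = 22.6720; sample σ = √(22.6720/4) = 2.3808%
Sharpe = (r̄ − rf) / σ = (0.2400 − 0.09) / 2.3808 = 0.1500 / 2.3808 = 0.0630

0.06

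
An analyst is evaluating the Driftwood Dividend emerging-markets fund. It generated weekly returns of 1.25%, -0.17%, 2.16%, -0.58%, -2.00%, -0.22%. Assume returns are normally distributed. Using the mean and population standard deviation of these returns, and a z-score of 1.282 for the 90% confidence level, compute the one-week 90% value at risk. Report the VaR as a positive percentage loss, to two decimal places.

1.63

Mean return r̄ = 0.440 / 6 = 0.0733%
Population std dev = √[10.6095 / 6] = 1.3298%
VaR = −(r̄ − z·σ) = −(0.0733 − 1.282 × 1.3298) = −(-1.6315) = 1.6315%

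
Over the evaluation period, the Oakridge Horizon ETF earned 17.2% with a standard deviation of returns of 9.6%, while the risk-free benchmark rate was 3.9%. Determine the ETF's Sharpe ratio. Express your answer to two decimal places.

Sharpe = (Rp − Rf) / σp = (17.2% − 3.9%) / 9.6% = 13.30% / 9.6% = 1.3854

1.39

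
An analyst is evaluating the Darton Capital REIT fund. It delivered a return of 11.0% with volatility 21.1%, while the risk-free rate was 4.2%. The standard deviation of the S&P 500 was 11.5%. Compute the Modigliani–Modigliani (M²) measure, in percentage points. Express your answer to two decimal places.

7.91

Sharpe = (Rp − Rf) / σp = (11.0% − 4.2%) / 21.1% = 0.3223
M² = Rf + Sharpe × σm = 4.2% + 0.3223 × 11.5% = 7.9065%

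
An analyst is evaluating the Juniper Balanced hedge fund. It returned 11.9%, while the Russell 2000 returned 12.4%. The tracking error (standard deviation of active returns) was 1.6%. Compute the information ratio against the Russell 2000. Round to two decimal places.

-0.31

IR = (Rp − Rb) / TE = (11.9% − 12.4%) / 1.6% = -0.50% / 1.6% = -0.3125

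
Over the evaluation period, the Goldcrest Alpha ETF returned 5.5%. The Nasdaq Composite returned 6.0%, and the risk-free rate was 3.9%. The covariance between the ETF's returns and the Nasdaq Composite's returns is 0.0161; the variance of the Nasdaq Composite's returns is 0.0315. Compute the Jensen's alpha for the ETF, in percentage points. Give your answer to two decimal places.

β = Cov / Var = 0.0161 / 0.0315 = 0.5111
E[R] = Rf + β(Rm − Rf) = 3.9% + 0.5111 × (6.0% − 3.9%) = 4.9733%
α = Rp − E[R] = 5.5% − 4.9733% = 0.5267

0.53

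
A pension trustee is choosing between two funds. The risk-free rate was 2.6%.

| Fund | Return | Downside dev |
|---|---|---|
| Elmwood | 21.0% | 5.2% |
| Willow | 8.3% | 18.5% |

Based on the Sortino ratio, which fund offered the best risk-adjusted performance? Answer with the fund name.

Elmwood: Sortino ratio = (21.0% − 2.6%) / 5.2% = 3.538
Willow: Sortino ratio = (8.3% − 2.6%) / 18.5% = 0.308
Highest: Elmwood (3.538).

Elmwood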